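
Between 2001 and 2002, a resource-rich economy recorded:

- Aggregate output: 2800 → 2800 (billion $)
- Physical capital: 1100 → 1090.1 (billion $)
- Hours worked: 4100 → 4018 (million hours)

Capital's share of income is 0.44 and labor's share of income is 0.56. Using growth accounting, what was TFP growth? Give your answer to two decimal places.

Aggregate output growth = (2800 − 2800) / 2800 = 0%.
Physical capital growth = (1090.1 − 1100) / 1100 = -0.9%.
Hours worked growth = (4018 − 4100) / 4100 = -2%.
Labor's share = 1 − 0.44 = 0.56.
Physical capital: 0.44 × (-0.9) = -0.396 pp.
Hours worked: 0.56 × (-2) = -1.12 pp.
TFP growth = 0 + 1.516 = 1.516%.

TFP growth was 1.52%.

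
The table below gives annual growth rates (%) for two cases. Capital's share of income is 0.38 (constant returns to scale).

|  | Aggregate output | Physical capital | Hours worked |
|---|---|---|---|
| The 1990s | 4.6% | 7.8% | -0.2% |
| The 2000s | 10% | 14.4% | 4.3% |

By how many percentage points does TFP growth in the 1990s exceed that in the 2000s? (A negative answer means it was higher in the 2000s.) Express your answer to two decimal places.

Labor's share = 1 − 0.38 = 0.62.
The 1990s: TFP = 4.6 − 2.964 + 0.124 = 1.76%.
The 2000s: TFP = 10 − 5.472 − 2.666 = 1.862%.
Difference = 1.76 − (1.862) = -0.102 pp.

-0.10 percentage points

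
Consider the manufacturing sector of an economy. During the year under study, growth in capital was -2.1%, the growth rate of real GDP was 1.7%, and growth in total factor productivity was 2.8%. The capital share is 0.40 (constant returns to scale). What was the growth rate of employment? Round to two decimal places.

Labor's share = 1 − 0.4 = 0.6.
gY = gA + 0.4×(-2.1) + 0.6×g.
0.6×g = 1.7 − 2.8 + 0.84 = -0.26.
g = -0.26 / 0.6 = -0.4333%.

-0.43%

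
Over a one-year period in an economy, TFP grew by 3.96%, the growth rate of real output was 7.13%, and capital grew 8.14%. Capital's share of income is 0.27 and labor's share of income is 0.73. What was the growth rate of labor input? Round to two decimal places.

Labor's share = 1 − 0.27 = 0.73.
gY = gA + 0.27×8.14 + 0.73×g.
0.73×g = 7.13 − 3.96 − 2.1978 = 0.9722.
g = 0.9722 / 0.73 = 1.3318%.

1.33%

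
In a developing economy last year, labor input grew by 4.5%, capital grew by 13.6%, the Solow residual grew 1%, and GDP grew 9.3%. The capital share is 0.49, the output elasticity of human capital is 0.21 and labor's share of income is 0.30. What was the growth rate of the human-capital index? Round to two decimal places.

Labor's share = 1 − 0.49 − 0.21 = 0.3.
gY = gA + 0.49×13.6 + 0.3×4.5 + 0.21×g.
0.21×g = 9.3 − 1 − 8.014 = 0.286.
g = 0.286 / 0.21 = 1.3619%.

The human-capital index grew 1.36%.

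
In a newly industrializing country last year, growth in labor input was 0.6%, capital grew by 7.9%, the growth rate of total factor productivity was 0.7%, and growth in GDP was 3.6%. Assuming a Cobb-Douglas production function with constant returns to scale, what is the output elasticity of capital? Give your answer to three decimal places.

gY = gA + α·gK + (1−α)·gL, so gY − gA − gL = α(gK − gL).
3.6 − 0.7 − 0.6 = α × (7.9 − 0.6).
2.3 = 7.3 α, so α = 0.31507.

The output elasticity of capital is 0.315.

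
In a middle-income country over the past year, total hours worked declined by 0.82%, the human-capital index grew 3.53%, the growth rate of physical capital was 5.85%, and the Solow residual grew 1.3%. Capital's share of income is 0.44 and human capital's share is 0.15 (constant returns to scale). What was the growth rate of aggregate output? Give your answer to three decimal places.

Aggregate output growth was 4.067%.

Labor's share = 1 − 0.44 − 0.15 = 0.41.
Physical capital: 0.44 × 5.85 = 2.574 pp.
The human-capital index: 0.15 × 3.53 = 0.5295 pp.
Total hours worked: 0.41 × (-0.82) = -0.3362 pp.
Output growth = 1.3 + 2.7673 = 4.0673%.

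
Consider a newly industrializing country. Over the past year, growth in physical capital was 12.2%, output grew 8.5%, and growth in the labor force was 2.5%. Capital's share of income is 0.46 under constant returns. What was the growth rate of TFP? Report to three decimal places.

Labor's share = 1 − 0.46 = 0.54.
Physical capital: 0.46 × 12.2 = 5.612 pp.
The labor force: 0.54 × 2.5 = 1.35 pp.
TFP growth = 8.5 − 6.962 = 1.538%.

TFP growth was 1.538%.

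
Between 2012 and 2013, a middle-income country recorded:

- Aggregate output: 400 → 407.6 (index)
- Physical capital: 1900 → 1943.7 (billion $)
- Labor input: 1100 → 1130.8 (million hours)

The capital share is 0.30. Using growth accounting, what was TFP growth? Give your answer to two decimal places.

-0.75%

Aggregate output growth = (407.6 − 400) / 400 = 1.9%.
Physical capital growth = (1943.7 − 1900) / 1900 = 2.3%.
Labor input growth = (1130.8 − 1100) / 1100 = 2.8%.
Labor's share = 1 − 0.3 = 0.7.
Physical capital: 0.3 × 2.3 = 0.69 pp.
Labor input: 0.7 × 2.8 = 1.96 pp.
TFP growth = 1.9 − 2.65 = -0.75%.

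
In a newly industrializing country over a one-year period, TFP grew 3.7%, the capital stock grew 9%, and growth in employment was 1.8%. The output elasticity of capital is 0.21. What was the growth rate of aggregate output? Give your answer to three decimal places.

Labor's share = 1 − 0.21 = 0.79.
The capital stock: 0.21 × 9 = 1.89 pp.
Employment: 0.79 × 1.8 = 1.422 pp.
Output growth = 3.7 + 3.312 = 7.012%.

7.012%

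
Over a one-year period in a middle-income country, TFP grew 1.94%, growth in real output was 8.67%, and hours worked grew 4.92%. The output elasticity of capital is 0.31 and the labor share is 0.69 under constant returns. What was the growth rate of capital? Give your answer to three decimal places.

Capital grew 10.759%.

Labor's share = 1 − 0.31 = 0.69.
gY = gA + 0.69×4.92 + 0.31×g.
0.31×g = 8.67 − 1.94 − 3.3948 = 3.3352.
g = 3.3352 / 0.31 = 10.75871%.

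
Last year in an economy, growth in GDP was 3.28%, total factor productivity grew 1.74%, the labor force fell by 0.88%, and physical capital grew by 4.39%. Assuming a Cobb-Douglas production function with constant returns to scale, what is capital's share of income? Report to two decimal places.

0.46

gY = gA + α·gK + (1−α)·gL, so gY − gA − gL = α(gK − gL).
3.28 − 1.74 + 0.88 = α × (4.39 − (-0.88)).
2.42 = 5.27 α, so α = 0.4592.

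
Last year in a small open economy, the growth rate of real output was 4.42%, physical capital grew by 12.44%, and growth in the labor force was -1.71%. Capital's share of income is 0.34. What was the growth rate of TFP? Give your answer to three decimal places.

Labor's share = 1 − 0.34 = 0.66.
Physical capital: 0.34 × 12.44 = 4.2296 pp.
The labor force: 0.66 × (-1.71) = -1.1286 pp.
TFP growth = 4.42 − 3.101 = 1.319%.

1.319%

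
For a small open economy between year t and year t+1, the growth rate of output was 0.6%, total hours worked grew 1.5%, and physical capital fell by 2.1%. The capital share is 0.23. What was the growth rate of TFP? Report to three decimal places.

-0.072%

Labor's share = 1 − 0.23 = 0.77.
Physical capital: 0.23 × (-2.1) = -0.483 pp.
Total hours worked: 0.77 × 1.5 = 1.155 pp.
TFP growth = 0.6 − 0.672 = -0.072%.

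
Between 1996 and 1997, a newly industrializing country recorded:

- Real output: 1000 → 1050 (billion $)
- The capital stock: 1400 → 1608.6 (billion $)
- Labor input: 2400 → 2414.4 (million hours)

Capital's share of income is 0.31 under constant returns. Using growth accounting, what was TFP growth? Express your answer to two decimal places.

Real output growth = (1050 − 1000) / 1000 = 5%.
The capital stock growth = (1608.6 − 1400) / 1400 = 14.9%.
Labor input growth = (2414.4 − 2400) / 2400 = 0.6%.
Labor's share = 1 − 0.31 = 0.69.
The capital stock: 0.31 × 14.9 = 4.619 pp.
Labor input: 0.69 × 0.6 = 0.414 pp.
TFP growth = 5 − 5.033 = -0.033%.

-0.03%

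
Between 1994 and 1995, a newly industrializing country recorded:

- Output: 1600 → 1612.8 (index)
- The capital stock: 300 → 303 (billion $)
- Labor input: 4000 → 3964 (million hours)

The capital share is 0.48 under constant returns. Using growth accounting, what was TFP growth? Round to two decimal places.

TFP growth was 0.79%.

Output growth = (1612.8 − 1600) / 1600 = 0.8%.
The capital stock growth = (303 − 300) / 300 = 1%.
Labor input growth = (3964 − 4000) / 4000 = -0.9%.
Labor's share = 1 − 0.48 = 0.52.
The capital stock: 0.48 × 1 = 0.48 pp.
Labor input: 0.52 × (-0.9) = -0.468 pp.
TFP growth = 0.8 − 0.012 = 0.788%.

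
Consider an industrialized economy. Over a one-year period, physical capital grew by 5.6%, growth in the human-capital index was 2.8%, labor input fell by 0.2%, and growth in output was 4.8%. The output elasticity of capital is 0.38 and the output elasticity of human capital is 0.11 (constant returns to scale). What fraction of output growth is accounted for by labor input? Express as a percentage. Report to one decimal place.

Labor's share = 1 − 0.38 − 0.11 = 0.51.
Labor input contributed 0.51 × (-0.2) = -0.102 pp.
Share of growth = -0.102 / 4.8 × 100 = -2.125%.

Labor input accounted for -2.1% of growth.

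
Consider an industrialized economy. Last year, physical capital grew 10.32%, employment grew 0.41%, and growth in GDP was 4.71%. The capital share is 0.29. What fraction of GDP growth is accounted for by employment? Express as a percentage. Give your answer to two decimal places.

6.18%

Labor's share = 1 − 0.29 = 0.71.
Employment contributed 0.71 × 0.41 = 0.2911 pp.
Share of growth = 0.2911 / 4.71 × 100 = 6.1805%.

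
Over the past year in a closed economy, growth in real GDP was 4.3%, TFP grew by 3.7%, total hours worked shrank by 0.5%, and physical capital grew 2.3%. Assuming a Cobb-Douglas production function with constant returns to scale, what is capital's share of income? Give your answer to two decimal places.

gY = gA + α·gK + (1−α)·gL, so gY − gA − gL = α(gK − gL).
4.3 − 3.7 + 0.5 = α × (2.3 − (-0.5)).
1.1 = 2.8 α, so α = 0.3929.

Capital's share of income is 0.39.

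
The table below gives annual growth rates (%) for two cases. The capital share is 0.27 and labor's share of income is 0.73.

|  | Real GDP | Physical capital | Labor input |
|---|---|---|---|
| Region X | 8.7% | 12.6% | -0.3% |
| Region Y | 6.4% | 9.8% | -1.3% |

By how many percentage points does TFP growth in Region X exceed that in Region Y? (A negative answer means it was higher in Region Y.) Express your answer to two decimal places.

Labor's share = 1 − 0.27 = 0.73.
Region X: TFP = 8.7 − 3.402 + 0.219 = 5.517%.
Region Y: TFP = 6.4 − 2.646 + 0.949 = 4.703%.
Difference = 5.517 − (4.703) = 0.814 pp.

0.81 percentage points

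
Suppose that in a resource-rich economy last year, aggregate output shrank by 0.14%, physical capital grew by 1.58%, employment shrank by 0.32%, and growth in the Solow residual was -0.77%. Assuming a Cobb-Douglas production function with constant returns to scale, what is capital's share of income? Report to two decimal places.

gY = gA + α·gK + (1−α)·gL, so gY − gA − gL = α(gK − gL).
-0.14 + 0.77 + 0.32 = α × (1.58 − (-0.32)).
0.95 = 1.9 α, so α = 0.5.

α = 0.50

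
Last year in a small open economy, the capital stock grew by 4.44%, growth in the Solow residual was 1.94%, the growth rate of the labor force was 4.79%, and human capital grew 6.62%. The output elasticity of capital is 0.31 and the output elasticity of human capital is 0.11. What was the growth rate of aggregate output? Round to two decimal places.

6.82%

Labor's share = 1 − 0.31 − 0.11 = 0.58.
The capital stock: 0.31 × 4.44 = 1.3764 pp.
Human capital: 0.11 × 6.62 = 0.7282 pp.
The labor force: 0.58 × 4.79 = 2.7782 pp.
Output growth = 1.94 + 4.8828 = 6.8228%.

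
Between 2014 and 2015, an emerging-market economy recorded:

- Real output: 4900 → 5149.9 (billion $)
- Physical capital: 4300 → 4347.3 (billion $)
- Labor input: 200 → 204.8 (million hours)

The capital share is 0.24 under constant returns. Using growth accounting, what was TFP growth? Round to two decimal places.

3.01%

Real output growth = (5149.9 − 4900) / 4900 = 5.1%.
Physical capital growth = (4347.3 − 4300) / 4300 = 1.1%.
Labor input growth = (204.8 − 200) / 200 = 2.4%.
Labor's share = 1 − 0.24 = 0.76.
Physical capital: 0.24 × 1.1 = 0.264 pp.
Labor input: 0.76 × 2.4 = 1.824 pp.
TFP growth = 5.1 − 2.088 = 3.012%.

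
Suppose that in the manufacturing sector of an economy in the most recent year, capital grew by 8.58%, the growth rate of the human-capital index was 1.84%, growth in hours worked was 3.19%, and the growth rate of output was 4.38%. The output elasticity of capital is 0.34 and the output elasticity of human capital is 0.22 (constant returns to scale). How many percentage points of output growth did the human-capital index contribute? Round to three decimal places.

Contribution = share × growth = 0.22 × 1.84 = 0.4048 pp.

0.405 percentage points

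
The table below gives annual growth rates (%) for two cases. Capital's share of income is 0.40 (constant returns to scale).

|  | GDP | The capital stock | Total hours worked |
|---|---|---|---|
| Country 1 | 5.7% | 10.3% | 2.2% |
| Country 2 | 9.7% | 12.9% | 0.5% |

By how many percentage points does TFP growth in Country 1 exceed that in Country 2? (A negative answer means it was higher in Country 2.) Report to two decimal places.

Labor's share = 1 − 0.4 = 0.6.
Country 1: TFP = 5.7 − 4.12 − 1.32 = 0.26%.
Country 2: TFP = 9.7 − 5.16 − 0.3 = 4.24%.
Difference = 0.26 − (4.24) = -3.98 pp.

-3.98 percentage points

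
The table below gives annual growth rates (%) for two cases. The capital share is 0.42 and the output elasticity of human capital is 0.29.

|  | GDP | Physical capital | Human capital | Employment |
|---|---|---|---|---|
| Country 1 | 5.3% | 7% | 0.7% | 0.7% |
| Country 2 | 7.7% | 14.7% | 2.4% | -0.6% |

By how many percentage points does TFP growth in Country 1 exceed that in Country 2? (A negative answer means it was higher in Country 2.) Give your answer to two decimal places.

0.95 percentage points

Labor's share = 1 − 0.42 − 0.29 = 0.29.
Country 1: TFP = 5.3 − 2.94 − 0.203 − 0.203 = 1.954%.
Country 2: TFP = 7.7 − 6.174 − 0.696 + 0.174 = 1.004%.
Difference = 1.954 − (1.004) = 0.95 pp.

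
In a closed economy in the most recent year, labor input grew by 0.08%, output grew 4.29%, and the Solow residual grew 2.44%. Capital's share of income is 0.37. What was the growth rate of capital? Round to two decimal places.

Labor's share = 1 − 0.37 = 0.63.
gY = gA + 0.63×0.08 + 0.37×g.
0.37×g = 4.29 − 2.44 − 0.0504 = 1.7996.
g = 1.7996 / 0.37 = 4.8638%.

4.86%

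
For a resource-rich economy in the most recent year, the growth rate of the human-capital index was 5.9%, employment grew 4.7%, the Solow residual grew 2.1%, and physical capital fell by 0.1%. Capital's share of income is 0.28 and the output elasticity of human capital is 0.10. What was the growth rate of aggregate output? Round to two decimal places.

Labor's share = 1 − 0.28 − 0.1 = 0.62.
Physical capital: 0.28 × (-0.1) = -0.028 pp.
The human-capital index: 0.1 × 5.9 = 0.59 pp.
Employment: 0.62 × 4.7 = 2.914 pp.
Output growth = 2.1 + 3.476 = 5.576%.

Aggregate output grew 5.58%.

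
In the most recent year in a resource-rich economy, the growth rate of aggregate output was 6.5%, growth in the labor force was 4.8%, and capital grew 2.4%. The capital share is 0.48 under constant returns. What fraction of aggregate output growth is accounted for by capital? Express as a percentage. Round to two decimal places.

Capital contributed 0.48 × 2.4 = 1.152 pp.
Share of growth = 1.152 / 6.5 × 100 = 17.7231%.

17.72%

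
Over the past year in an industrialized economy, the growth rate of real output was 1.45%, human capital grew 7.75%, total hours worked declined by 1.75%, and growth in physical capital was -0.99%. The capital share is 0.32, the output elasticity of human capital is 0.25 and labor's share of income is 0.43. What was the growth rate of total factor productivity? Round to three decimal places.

Labor's share = 1 − 0.32 − 0.25 = 0.43.
Physical capital: 0.32 × (-0.99) = -0.3168 pp.
Human capital: 0.25 × 7.75 = 1.9375 pp.
Total hours worked: 0.43 × (-1.75) = -0.7525 pp.
TFP growth = 1.45 − 0.8682 = 0.5818%.

Total factor productivity growth was 0.582%.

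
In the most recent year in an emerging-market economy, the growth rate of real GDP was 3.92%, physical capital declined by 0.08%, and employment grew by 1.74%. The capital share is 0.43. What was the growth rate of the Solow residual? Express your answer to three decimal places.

2.963%

Labor's share = 1 − 0.43 = 0.57.
Physical capital: 0.43 × (-0.08) = -0.0344 pp.
Employment: 0.57 × 1.74 = 0.9918 pp.
TFP growth = 3.92 − 0.9574 = 2.9626%.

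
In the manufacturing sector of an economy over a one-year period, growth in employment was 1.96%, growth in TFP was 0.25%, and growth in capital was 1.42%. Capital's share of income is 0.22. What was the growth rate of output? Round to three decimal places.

2.091%

Labor's share = 1 − 0.22 = 0.78.
Capital: 0.22 × 1.42 = 0.3124 pp.
Employment: 0.78 × 1.96 = 1.5288 pp.
Output growth = 0.25 + 1.8412 = 2.0912%.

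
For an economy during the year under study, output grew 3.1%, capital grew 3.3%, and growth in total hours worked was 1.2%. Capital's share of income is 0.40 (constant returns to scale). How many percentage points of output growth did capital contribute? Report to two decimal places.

1.32

Contribution = share × growth = 0.4 × 3.3 = 1.32 pp.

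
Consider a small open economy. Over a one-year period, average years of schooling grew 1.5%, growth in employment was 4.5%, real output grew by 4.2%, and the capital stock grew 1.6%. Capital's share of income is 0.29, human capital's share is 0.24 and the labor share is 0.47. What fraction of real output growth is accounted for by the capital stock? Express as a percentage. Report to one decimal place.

The capital stock contributed 0.29 × 1.6 = 0.464 pp.
Share of growth = 0.464 / 4.2 × 100 = 11.048%.

The capital stock accounted for 11.0% of growth.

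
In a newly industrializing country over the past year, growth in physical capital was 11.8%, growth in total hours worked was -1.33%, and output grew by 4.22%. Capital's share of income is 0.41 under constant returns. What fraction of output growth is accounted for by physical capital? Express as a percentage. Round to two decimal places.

Physical capital contributed 0.41 × 11.8 = 4.838 pp.
Share of growth = 4.838 / 4.22 × 100 = 114.6445%.

Physical capital accounted for 114.64% of growth.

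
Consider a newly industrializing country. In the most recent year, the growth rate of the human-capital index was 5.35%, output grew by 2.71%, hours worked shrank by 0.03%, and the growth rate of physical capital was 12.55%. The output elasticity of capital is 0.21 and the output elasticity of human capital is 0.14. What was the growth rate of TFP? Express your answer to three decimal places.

-0.655%

Labor's share = 1 − 0.21 − 0.14 = 0.65.
Physical capital: 0.21 × 12.55 = 2.6355 pp.
The human-capital index: 0.14 × 5.35 = 0.749 pp.
Hours worked: 0.65 × (-0.03) = -0.0195 pp.
TFP growth = 2.71 − 3.365 = -0.655%.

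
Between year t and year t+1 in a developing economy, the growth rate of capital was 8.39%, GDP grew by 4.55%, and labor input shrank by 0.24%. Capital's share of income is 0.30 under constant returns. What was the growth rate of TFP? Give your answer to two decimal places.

TFP growth was 2.20%.

Labor's share = 1 − 0.3 = 0.7.
Capital: 0.3 × 8.39 = 2.517 pp.
Labor input: 0.7 × (-0.24) = -0.168 pp.
TFP growth = 4.55 − 2.349 = 2.201%.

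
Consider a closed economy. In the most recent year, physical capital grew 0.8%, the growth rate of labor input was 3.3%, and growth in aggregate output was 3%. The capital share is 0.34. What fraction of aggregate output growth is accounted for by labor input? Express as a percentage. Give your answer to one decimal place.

Labor's share = 1 − 0.34 = 0.66.
Labor input contributed 0.66 × 3.3 = 2.178 pp.
Share of growth = 2.178 / 3 × 100 = 72.6%.

Labor input accounted for 72.6% of growth.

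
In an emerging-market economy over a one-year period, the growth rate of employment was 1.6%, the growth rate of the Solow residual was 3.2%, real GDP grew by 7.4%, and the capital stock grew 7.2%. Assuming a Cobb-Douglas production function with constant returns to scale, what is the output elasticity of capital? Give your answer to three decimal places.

α = 0.464

gY = gA + α·gK + (1−α)·gL, so gY − gA − gL = α(gK − gL).
7.4 − 3.2 − 1.6 = α × (7.2 − 1.6).
2.6 = 5.6 α, so α = 0.46429.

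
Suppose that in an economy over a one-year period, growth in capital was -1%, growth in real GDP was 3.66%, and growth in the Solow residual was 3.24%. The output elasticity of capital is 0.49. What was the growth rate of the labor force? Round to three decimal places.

Labor's share = 1 − 0.49 = 0.51.
gY = gA + 0.49×(-1) + 0.51×g.
0.51×g = 3.66 − 3.24 + 0.49 = 0.91.
g = 0.91 / 0.51 = 1.78431%.

1.784%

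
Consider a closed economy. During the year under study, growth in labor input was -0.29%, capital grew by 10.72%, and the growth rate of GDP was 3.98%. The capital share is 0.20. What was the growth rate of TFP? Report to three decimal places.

2.068%

Labor's share = 1 − 0.2 = 0.8.
Capital: 0.2 × 10.72 = 2.144 pp.
Labor input: 0.8 × (-0.29) = -0.232 pp.
TFP growth = 3.98 − 1.912 = 2.068%.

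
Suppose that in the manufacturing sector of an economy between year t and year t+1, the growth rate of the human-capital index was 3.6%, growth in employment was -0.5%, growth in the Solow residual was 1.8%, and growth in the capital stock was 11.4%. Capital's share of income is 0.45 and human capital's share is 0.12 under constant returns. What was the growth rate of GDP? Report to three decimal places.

Labor's share = 1 − 0.45 − 0.12 = 0.43.
The capital stock: 0.45 × 11.4 = 5.13 pp.
The human-capital index: 0.12 × 3.6 = 0.432 pp.
Employment: 0.43 × (-0.5) = -0.215 pp.
Output growth = 1.8 + 5.347 = 7.147%.

7.147%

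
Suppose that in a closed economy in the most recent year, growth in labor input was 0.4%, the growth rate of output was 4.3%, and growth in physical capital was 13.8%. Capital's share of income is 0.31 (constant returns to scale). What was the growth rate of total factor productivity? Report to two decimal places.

Labor's share = 1 − 0.31 = 0.69.
Physical capital: 0.31 × 13.8 = 4.278 pp.
Labor input: 0.69 × 0.4 = 0.276 pp.
TFP growth = 4.3 − 4.554 = -0.254%.

-0.25%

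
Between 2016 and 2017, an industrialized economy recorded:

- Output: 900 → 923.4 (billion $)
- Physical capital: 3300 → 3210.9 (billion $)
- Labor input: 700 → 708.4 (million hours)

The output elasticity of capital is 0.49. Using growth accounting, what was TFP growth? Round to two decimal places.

3.31%

Output growth = (923.4 − 900) / 900 = 2.6%.
Physical capital growth = (3210.9 − 3300) / 3300 = -2.7%.
Labor input growth = (708.4 − 700) / 700 = 1.2%.
Labor's share = 1 − 0.49 = 0.51.
Physical capital: 0.49 × (-2.7) = -1.323 pp.
Labor input: 0.51 × 1.2 = 0.612 pp.
TFP growth = 2.6 + 0.711 = 3.311%.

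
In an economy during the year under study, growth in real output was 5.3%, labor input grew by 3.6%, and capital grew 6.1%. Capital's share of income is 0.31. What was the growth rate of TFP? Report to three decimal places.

TFP growth was 0.925%.

Labor's share = 1 − 0.31 = 0.69.
Capital: 0.31 × 6.1 = 1.891 pp.
Labor input: 0.69 × 3.6 = 2.484 pp.
TFP growth = 5.3 − 4.375 = 0.925%.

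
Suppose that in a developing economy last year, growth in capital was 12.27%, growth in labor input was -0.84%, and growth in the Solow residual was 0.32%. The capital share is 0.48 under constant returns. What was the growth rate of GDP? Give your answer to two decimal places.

Labor's share = 1 − 0.48 = 0.52.
Capital: 0.48 × 12.27 = 5.8896 pp.
Labor input: 0.52 × (-0.84) = -0.4368 pp.
Output growth = 0.32 + 5.4528 = 5.7728%.

GDP grew 5.77%.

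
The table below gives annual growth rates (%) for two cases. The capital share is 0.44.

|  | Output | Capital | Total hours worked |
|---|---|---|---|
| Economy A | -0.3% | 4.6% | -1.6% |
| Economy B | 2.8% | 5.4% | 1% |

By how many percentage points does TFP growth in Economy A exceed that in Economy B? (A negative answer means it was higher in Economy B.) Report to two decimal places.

-1.29 percentage points

Labor's share = 1 − 0.44 = 0.56.
Economy A: TFP = -0.3 − 2.024 + 0.896 = -1.428%.
Economy B: TFP = 2.8 − 2.376 − 0.56 = -0.136%.
Difference = -1.428 − (-0.136) = -1.292 pp.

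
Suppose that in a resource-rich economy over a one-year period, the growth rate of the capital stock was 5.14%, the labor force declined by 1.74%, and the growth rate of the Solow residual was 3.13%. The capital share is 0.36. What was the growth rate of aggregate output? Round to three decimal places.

Aggregate output growth was 3.867%.

Labor's share = 1 − 0.36 = 0.64.
The capital stock: 0.36 × 5.14 = 1.8504 pp.
The labor force: 0.64 × (-1.74) = -1.1136 pp.
Output growth = 3.13 + 0.7368 = 3.8668%.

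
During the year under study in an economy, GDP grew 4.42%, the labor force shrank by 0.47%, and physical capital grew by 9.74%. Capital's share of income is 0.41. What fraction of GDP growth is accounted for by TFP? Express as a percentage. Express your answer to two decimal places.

Labor's share = 1 − 0.41 = 0.59.
Physical capital: 0.41 × 9.74 = 3.9934 pp.
The labor force: 0.59 × (-0.47) = -0.2773 pp.
TFP growth = 4.42 − 3.7161 = 0.7039%.
TFP share of growth = 0.7039 / 4.42 × 100 = 15.9253%.

TFP accounted for 15.93% of growth.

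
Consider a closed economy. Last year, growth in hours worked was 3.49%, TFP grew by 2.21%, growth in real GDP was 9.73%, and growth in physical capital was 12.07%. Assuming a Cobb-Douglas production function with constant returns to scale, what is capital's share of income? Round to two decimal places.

gY = gA + α·gK + (1−α)·gL, so gY − gA − gL = α(gK − gL).
9.73 − 2.21 − 3.49 = α × (12.07 − 3.49).
4.03 = 8.58 α, so α = 0.4697.

α = 0.47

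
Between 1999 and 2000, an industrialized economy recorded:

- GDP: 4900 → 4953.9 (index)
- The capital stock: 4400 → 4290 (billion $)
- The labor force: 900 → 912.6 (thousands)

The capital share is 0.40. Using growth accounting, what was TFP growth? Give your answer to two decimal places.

TFP growth was 1.26%.

GDP growth = (4953.9 − 4900) / 4900 = 1.1%.
The capital stock growth = (4290 − 4400) / 4400 = -2.5%.
The labor force growth = (912.6 − 900) / 900 = 1.4%.
Labor's share = 1 − 0.4 = 0.6.
The capital stock: 0.4 × (-2.5) = -1 pp.
The labor force: 0.6 × 1.4 = 0.84 pp.
TFP growth = 1.1 + 0.16 = 1.26%.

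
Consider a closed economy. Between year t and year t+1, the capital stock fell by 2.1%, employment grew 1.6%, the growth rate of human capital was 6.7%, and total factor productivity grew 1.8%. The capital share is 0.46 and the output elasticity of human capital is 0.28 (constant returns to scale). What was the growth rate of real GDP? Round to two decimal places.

3.13%

Labor's share = 1 − 0.46 − 0.28 = 0.26.
The capital stock: 0.46 × (-2.1) = -0.966 pp.
Human capital: 0.28 × 6.7 = 1.876 pp.
Employment: 0.26 × 1.6 = 0.416 pp.
Output growth = 1.8 + 1.326 = 3.126%.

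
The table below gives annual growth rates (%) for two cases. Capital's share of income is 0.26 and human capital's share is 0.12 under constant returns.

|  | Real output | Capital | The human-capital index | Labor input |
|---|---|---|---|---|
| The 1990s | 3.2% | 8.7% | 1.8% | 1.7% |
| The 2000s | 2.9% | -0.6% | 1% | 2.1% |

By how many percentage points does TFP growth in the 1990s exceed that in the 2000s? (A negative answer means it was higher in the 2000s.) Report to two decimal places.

-1.97 percentage points

Labor's share = 1 − 0.26 − 0.12 = 0.62.
The 1990s: TFP = 3.2 − 2.262 − 0.216 − 1.054 = -0.332%.
The 2000s: TFP = 2.9 + 0.156 − 0.12 − 1.302 = 1.634%.
Difference = -0.332 − (1.634) = -1.966 pp.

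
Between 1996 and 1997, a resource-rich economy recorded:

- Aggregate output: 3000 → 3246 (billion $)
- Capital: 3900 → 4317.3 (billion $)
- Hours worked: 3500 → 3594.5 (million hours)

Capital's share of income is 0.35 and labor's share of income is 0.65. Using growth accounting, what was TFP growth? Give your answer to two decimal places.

Aggregate output growth = (3246 − 3000) / 3000 = 8.2%.
Capital growth = (4317.3 − 3900) / 3900 = 10.7%.
Hours worked growth = (3594.5 − 3500) / 3500 = 2.7%.
Labor's share = 1 − 0.35 = 0.65.
Capital: 0.35 × 10.7 = 3.745 pp.
Hours worked: 0.65 × 2.7 = 1.755 pp.
TFP growth = 8.2 − 5.5 = 2.7%.

2.70%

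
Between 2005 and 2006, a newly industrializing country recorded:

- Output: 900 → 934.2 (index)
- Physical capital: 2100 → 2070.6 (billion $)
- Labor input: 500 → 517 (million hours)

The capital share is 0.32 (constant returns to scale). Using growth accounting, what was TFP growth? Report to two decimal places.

Output growth = (934.2 − 900) / 900 = 3.8%.
Physical capital growth = (2070.6 − 2100) / 2100 = -1.4%.
Labor input growth = (517 − 500) / 500 = 3.4%.
Labor's share = 1 − 0.32 = 0.68.
Physical capital: 0.32 × (-1.4) = -0.448 pp.
Labor input: 0.68 × 3.4 = 2.312 pp.
TFP growth = 3.8 − 1.864 = 1.936%.

1.94%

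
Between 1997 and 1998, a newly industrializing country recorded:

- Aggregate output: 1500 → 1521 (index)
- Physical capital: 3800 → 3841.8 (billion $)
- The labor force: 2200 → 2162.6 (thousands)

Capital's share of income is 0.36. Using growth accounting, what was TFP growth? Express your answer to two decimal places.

2.09%

Aggregate output growth = (1521 − 1500) / 1500 = 1.4%.
Physical capital growth = (3841.8 − 3800) / 3800 = 1.1%.
The labor force growth = (2162.6 − 2200) / 2200 = -1.7%.
Labor's share = 1 − 0.36 = 0.64.
Physical capital: 0.36 × 1.1 = 0.396 pp.
The labor force: 0.64 × (-1.7) = -1.088 pp.
TFP growth = 1.4 + 0.692 = 2.092%.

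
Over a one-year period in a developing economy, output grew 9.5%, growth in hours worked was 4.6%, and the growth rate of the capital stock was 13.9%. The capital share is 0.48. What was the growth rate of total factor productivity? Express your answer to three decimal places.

Total factor productivity growth was 0.436%.

Labor's share = 1 − 0.48 = 0.52.
The capital stock: 0.48 × 13.9 = 6.672 pp.
Hours worked: 0.52 × 4.6 = 2.392 pp.
TFP growth = 9.5 − 9.064 = 0.436%.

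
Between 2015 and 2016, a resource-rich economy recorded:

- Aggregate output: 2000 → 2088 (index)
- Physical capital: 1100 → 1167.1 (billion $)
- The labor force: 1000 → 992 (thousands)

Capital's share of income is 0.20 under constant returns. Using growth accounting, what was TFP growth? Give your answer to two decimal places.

3.82%

Aggregate output growth = (2088 − 2000) / 2000 = 4.4%.
Physical capital growth = (1167.1 − 1100) / 1100 = 6.1%.
The labor force growth = (992 − 1000) / 1000 = -0.8%.
Labor's share = 1 − 0.2 = 0.8.
Physical capital: 0.2 × 6.1 = 1.22 pp.
The labor force: 0.8 × (-0.8) = -0.64 pp.
TFP growth = 4.4 − 0.58 = 3.82%.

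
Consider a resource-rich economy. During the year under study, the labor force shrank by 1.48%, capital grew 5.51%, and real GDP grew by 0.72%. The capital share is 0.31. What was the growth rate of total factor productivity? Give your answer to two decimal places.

0.03%

Labor's share = 1 − 0.31 = 0.69.
Capital: 0.31 × 5.51 = 1.7081 pp.
The labor force: 0.69 × (-1.48) = -1.0212 pp.
TFP growth = 0.72 − 0.6869 = 0.0331%.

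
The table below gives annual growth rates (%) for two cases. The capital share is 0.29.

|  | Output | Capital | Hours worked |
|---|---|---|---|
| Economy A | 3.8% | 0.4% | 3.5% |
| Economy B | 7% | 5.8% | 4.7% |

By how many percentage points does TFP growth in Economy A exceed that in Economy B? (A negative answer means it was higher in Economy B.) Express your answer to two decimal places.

Labor's share = 1 − 0.29 = 0.71.
Economy A: TFP = 3.8 − 0.116 − 2.485 = 1.199%.
Economy B: TFP = 7 − 1.682 − 3.337 = 1.981%.
Difference = 1.199 − (1.981) = -0.782 pp.

-0.78 percentage points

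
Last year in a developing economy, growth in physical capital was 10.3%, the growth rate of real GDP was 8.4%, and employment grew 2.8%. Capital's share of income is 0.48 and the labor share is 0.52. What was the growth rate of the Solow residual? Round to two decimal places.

2.00%

Labor's share = 1 − 0.48 = 0.52.
Physical capital: 0.48 × 10.3 = 4.944 pp.
Employment: 0.52 × 2.8 = 1.456 pp.
TFP growth = 8.4 − 6.4 = 2%.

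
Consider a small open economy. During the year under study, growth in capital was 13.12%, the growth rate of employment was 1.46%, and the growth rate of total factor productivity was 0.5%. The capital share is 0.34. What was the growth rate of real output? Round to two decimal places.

5.92%

Labor's share = 1 − 0.34 = 0.66.
Capital: 0.34 × 13.12 = 4.4608 pp.
Employment: 0.66 × 1.46 = 0.9636 pp.
Output growth = 0.5 + 5.4244 = 5.9244%.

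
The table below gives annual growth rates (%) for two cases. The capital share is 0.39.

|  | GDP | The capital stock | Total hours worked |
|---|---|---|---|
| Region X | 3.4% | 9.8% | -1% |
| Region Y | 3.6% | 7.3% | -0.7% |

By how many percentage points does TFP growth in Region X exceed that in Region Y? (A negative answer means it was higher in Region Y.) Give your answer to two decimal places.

Labor's share = 1 − 0.39 = 0.61.
Region X: TFP = 3.4 − 3.822 + 0.61 = 0.188%.
Region Y: TFP = 3.6 − 2.847 + 0.427 = 1.18%.
Difference = 0.188 − (1.18) = -0.992 pp.

-0.99 percentage points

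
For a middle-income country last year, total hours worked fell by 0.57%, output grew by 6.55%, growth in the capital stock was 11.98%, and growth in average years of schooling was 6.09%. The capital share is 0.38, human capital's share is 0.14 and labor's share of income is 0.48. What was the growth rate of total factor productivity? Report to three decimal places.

Labor's share = 1 − 0.38 − 0.14 = 0.48.
The capital stock: 0.38 × 11.98 = 4.5524 pp.
Average years of schooling: 0.14 × 6.09 = 0.8526 pp.
Total hours worked: 0.48 × (-0.57) = -0.2736 pp.
TFP growth = 6.55 − 5.1314 = 1.4186%.

1.419%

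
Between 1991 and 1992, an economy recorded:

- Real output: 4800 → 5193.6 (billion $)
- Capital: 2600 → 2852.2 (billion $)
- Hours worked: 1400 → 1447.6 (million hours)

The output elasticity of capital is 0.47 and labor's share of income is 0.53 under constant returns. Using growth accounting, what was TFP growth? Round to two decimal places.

1.84%

Real output growth = (5193.6 − 4800) / 4800 = 8.2%.
Capital growth = (2852.2 − 2600) / 2600 = 9.7%.
Hours worked growth = (1447.6 − 1400) / 1400 = 3.4%.
Labor's share = 1 − 0.47 = 0.53.
Capital: 0.47 × 9.7 = 4.559 pp.
Hours worked: 0.53 × 3.4 = 1.802 pp.
TFP growth = 8.2 − 6.361 = 1.839%.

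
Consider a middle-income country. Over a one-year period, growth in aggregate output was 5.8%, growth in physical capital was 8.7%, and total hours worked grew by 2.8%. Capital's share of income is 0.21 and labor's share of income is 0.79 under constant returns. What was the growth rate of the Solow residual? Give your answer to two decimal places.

Labor's share = 1 − 0.21 = 0.79.
Physical capital: 0.21 × 8.7 = 1.827 pp.
Total hours worked: 0.79 × 2.8 = 2.212 pp.
TFP growth = 5.8 − 4.039 = 1.761%.

The Solow residual growth was 1.76%.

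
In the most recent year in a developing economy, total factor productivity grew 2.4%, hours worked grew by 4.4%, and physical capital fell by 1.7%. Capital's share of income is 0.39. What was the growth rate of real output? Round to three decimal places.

4.421%

Labor's share = 1 − 0.39 = 0.61.
Physical capital: 0.39 × (-1.7) = -0.663 pp.
Hours worked: 0.61 × 4.4 = 2.684 pp.
Output growth = 2.4 + 2.021 = 4.421%.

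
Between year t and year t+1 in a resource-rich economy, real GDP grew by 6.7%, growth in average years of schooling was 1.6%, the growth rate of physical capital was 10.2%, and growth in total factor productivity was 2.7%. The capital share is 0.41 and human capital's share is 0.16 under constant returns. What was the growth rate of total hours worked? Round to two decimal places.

-1.02%

Labor's share = 1 − 0.41 − 0.16 = 0.43.
gY = gA + 0.41×10.2 + 0.16×1.6 + 0.43×g.
0.43×g = 6.7 − 2.7 − 4.438 = -0.438.
g = -0.438 / 0.43 = -1.0186%.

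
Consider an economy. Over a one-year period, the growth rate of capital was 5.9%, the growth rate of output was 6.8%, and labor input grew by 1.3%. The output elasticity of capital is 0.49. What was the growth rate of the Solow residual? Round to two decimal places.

Labor's share = 1 − 0.49 = 0.51.
Capital: 0.49 × 5.9 = 2.891 pp.
Labor input: 0.51 × 1.3 = 0.663 pp.
TFP growth = 6.8 − 3.554 = 3.246%.

The Solow residual grew 3.25%.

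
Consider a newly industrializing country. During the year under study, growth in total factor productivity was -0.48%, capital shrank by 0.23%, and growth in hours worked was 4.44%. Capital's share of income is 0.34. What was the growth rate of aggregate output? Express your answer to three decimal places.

Labor's share = 1 − 0.34 = 0.66.
Capital: 0.34 × (-0.23) = -0.0782 pp.
Hours worked: 0.66 × 4.44 = 2.9304 pp.
Output growth = -0.48 + 2.8522 = 2.3722%.

2.372%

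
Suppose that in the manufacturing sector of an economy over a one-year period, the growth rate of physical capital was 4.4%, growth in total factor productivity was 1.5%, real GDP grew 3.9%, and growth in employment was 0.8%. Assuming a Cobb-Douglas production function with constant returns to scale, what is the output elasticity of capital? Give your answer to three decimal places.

gY = gA + α·gK + (1−α)·gL, so gY − gA − gL = α(gK − gL).
3.9 − 1.5 − 0.8 = α × (4.4 − 0.8).
1.6 = 3.6 α, so α = 0.44444.

The output elasticity of capital is 0.444.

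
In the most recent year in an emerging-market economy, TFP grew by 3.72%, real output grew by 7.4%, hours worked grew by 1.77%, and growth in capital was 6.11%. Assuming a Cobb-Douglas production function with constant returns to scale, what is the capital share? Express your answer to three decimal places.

0.440

gY = gA + α·gK + (1−α)·gL, so gY − gA − gL = α(gK − gL).
7.4 − 3.72 − 1.77 = α × (6.11 − 1.77).
1.91 = 4.34 α, so α = 0.44009.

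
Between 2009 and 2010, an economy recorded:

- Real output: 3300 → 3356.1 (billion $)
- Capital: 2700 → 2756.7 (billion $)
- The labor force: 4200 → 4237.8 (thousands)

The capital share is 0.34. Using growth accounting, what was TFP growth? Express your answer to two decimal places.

0.39%

Real output growth = (3356.1 − 3300) / 3300 = 1.7%.
Capital growth = (2756.7 − 2700) / 2700 = 2.1%.
The labor force growth = (4237.8 − 4200) / 4200 = 0.9%.
Labor's share = 1 − 0.34 = 0.66.
Capital: 0.34 × 2.1 = 0.714 pp.
The labor force: 0.66 × 0.9 = 0.594 pp.
TFP growth = 1.7 − 1.308 = 0.392%.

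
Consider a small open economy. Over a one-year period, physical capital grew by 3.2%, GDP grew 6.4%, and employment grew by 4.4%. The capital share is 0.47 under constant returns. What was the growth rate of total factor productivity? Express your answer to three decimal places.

Labor's share = 1 − 0.47 = 0.53.
Physical capital: 0.47 × 3.2 = 1.504 pp.
Employment: 0.53 × 4.4 = 2.332 pp.
TFP growth = 6.4 − 3.836 = 2.564%.

Total factor productivity grew 2.564%.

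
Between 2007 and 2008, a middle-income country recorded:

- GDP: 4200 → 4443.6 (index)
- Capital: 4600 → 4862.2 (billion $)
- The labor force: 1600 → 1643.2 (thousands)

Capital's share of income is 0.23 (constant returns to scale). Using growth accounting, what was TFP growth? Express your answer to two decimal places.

TFP growth was 2.41%.

GDP growth = (4443.6 − 4200) / 4200 = 5.8%.
Capital growth = (4862.2 − 4600) / 4600 = 5.7%.
The labor force growth = (1643.2 − 1600) / 1600 = 2.7%.
Labor's share = 1 − 0.23 = 0.77.
Capital: 0.23 × 5.7 = 1.311 pp.
The labor force: 0.77 × 2.7 = 2.079 pp.
TFP growth = 5.8 − 3.39 = 2.41%.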